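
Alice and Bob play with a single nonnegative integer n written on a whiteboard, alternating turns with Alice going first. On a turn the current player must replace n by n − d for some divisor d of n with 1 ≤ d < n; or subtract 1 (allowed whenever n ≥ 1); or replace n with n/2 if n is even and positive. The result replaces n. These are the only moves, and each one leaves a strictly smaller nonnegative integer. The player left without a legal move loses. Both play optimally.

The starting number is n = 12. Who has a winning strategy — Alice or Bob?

Alice wins.

Label each position W (a win for the player to move) or L (a loss). A position with no legal move is L; any other position is W exactly when some move reaches an L, and L when every move reaches a W.
n=0: no move → L
n=1: →0(L), so W
n=2: →1(W) only, which is W, so L
n=3: →2(L), so W
n=4: →2(L), so W
n=5: →4(W) only, which is W, so L
n=6: →5(L), so W
n=7: →6(W) only, which is W, so L
n=8: →7(L), so W
n=9: →6(W), 8(W) — all W, so L
n=10: →5(L), so W
n=11: →10(W) only, which is W, so L
n=12: →9(L), so W
From 12 Alice can move to 9, reaching an L position.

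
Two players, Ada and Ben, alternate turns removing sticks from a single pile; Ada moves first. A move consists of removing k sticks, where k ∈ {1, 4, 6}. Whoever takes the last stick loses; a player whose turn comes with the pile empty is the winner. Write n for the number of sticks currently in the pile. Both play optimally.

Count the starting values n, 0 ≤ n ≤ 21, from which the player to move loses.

9

Label each position W (a win for the player to move) or L (a loss). A position with no legal move is W; any other position is W exactly when some move reaches an L, and L when every move reaches a W.
n=0: no move; the opponent has just taken the last stick and therefore loses → W
n=1: the only move is to 0(W), a W ⇒ L
n=2: can move to 1, which is L ⇒ W
n=3: the only move is to 2(W), a W ⇒ L
n=4: can move to 3, which is L ⇒ W
n=5: can move to 1, which is L ⇒ W
n=6: moves to 5(W), 2(W), 0(W); every one is W ⇒ L
n=7: can move to 6, which is L ⇒ W
n=8: moves to 7(W), 4(W), 2(W); every one is W ⇒ L
n=9: can move to 8, which is L ⇒ W
n=10: can move to 6, which is L ⇒ W
n=11: moves to 10(W), 7(W), 5(W); every one is W ⇒ L
n=12: can move to 11, which is L ⇒ W
n=13: moves to 12(W), 9(W), 7(W); every one is W ⇒ L
n=14: can move to 13, which is L ⇒ W
n=15: can move to 11, which is L ⇒ W
n=16: moves to 15(W), 12(W), 10(W); every one is W ⇒ L
n=17: can move to 16, which is L ⇒ W
n=18: moves to 17(W), 14(W), 12(W); every one is W ⇒ L
n=19: can move to 18, which is L ⇒ W
n=20: can move to 16, which is L ⇒ W
n=21: moves to 20(W), 17(W), 15(W); every one is W ⇒ L
L entries with 0 ≤ n ≤ 21: n = 1, 3, 6, 8, 11, 13, 16, 18, 21; that makes 9.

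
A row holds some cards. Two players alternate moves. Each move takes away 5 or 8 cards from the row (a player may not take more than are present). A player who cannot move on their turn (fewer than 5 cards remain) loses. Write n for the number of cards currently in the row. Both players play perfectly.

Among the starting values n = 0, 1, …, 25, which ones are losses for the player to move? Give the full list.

0, 1, 2, 3, 4, 13, 14, 15, 16, 17

Label each position W (a win for the player to move) or L (a loss). A position with no legal move is L; any other position is W exactly when some move reaches an L, and L when every move reaches a W.
n=0: no move → L
n=1: no move → L
n=2: no move → L
n=3: no move → L
n=4: no move → L
n=5: W (go to 0, an L position)
n=6: W (go to 1, an L position)
n=7: W (go to 2, an L position)
n=8: W (go to 3, an L position)
n=9: W (go to 4, an L position)
n=10: W (go to 2, an L position)
n=11: W (go to 3, an L position)
n=12: W (go to 4, an L position)
n=13: L (options 8(W), 5(W) are all W)
n=14: L (options 9(W), 6(W) are all W)
n=15: L (options 10(W), 7(W) are all W)
n=16: L (options 11(W), 8(W) are all W)
n=17: L (options 12(W), 9(W) are all W)
n=18: W (go to 13, an L position)
n=19: W (go to 14, an L position)
n=20: W (go to 15, an L position)
n=21: W (go to 16, an L position)
n=22: W (go to 17, an L position)
n=23: W (go to 15, an L position)
n=24: W (go to 16, an L position)
n=25: W (go to 17, an L position)
Reading off the rows marked L gives the requested list; there are 10 such values of n.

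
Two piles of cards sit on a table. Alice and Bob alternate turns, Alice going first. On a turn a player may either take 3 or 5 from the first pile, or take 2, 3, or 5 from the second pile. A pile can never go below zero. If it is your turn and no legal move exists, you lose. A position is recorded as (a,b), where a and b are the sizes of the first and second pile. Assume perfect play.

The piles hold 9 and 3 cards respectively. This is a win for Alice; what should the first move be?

Move to (4,3).

Work bottom-up. With no move the player to move loses. Otherwise the position is W if at least one move leads to an L position for the opponent, and L if every move leads to a W.
No move ever increases a pile, so every position that can arise here has a ≤ 9 and b ≤ 3; it is enough to label the cells with 0 ≤ a ≤ 9 and 0 ≤ b ≤ 3.
Every move lowers a or b (never raises either), so fill the grid row by row in increasing a, and left to right within a row: each cell's successors are then already labelled.
      b=0  b=1  b=2  b=3
a=0:    L    L    W    W
a=1:    L    L    W    W
a=2:    L    L    W    W
a=3:    W    W    L    L
a=4:    W    W    L    L
a=5:    W    W    L    L
a=6:    W    W    W    W
a=7:    W    W    W    W
a=8:    L    L    W    W
a=9:    L    L    W    W
Cells with no legal move (terminal, hence L): (0,0), (0,1), (1,0), (1,1), (2,0), (2,1).
The remaining L cells, each justified by listing all of its moves:
(3,2): only reaches (0,2)(W), (3,0)(W), all W → L
(3,3): only reaches (0,3)(W), (3,1)(W), (3,0)(W), all W → L
(4,2): only reaches (1,2)(W), (4,0)(W), all W → L
(4,3): only reaches (1,3)(W), (4,1)(W), (4,0)(W), all W → L
(5,2): only reaches (2,2)(W), (0,2)(W), (5,0)(W), all W → L
(5,3): only reaches (2,3)(W), (0,3)(W), (5,1)(W), (5,0)(W), all W → L
(8,0): only reaches (5,0)(W), (3,0)(W), all W → L
(8,1): only reaches (5,1)(W), (3,1)(W), all W → L
(9,0): only reaches (6,0)(W), (4,0)(W), all W → L
(9,1): only reaches (6,1)(W), (4,1)(W), all W → L
Every other cell has at least one move into one of the L cells above, so it is W.
From (9,3), the L positions reachable in one move are: (4,3), (9,1), (9,0). Any move reaching one of these is winning.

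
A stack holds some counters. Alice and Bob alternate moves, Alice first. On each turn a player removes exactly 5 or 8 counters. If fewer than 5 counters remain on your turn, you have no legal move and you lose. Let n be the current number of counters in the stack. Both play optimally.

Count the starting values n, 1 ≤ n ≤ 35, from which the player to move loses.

Work bottom-up. With no move the player to move loses. Otherwise the position is W if at least one move leads to an L position for the opponent, and L if every move leads to a W.
n=0: no move → L
n=1: no move → L
n=2: no move → L
n=3: no move → L
n=4: no move → L
n=5: W (go to 0, an L position)
n=6: W (go to 1, an L position)
n=7: W (go to 2, an L position)
n=8: W (go to 3, an L position)
n=9: W (go to 4, an L position)
n=10: W (go to 2, an L position)
n=11: W (go to 3, an L position)
n=12: W (go to 4, an L position)
n=13: L (options 8(W), 5(W) are all W)
n=14: L (options 9(W), 6(W) are all W)
n=15: L (options 10(W), 7(W) are all W)
n=16: L (options 11(W), 8(W) are all W)
n=17: L (options 12(W), 9(W) are all W)
n=18: W (go to 13, an L position)
n=19: W (go to 14, an L position)
n=20: W (go to 15, an L position)
n=21: W (go to 16, an L position)
n=22: W (go to 17, an L position)
n=23: W (go to 15, an L position)
n=24: W (go to 16, an L position)
n=25: W (go to 17, an L position)
n=26: L (options 21(W), 18(W) are all W)
n=27: L (options 22(W), 19(W) are all W)
n=28: L (options 23(W), 20(W) are all W)
n=29: L (options 24(W), 21(W) are all W)
n=30: L (options 25(W), 22(W) are all W)
n=31: W (go to 26, an L position)
n=32: W (go to 27, an L position)
n=33: W (go to 28, an L position)
n=34: W (go to 29, an L position)
n=35: W (go to 30, an L position)
L entries with 1 ≤ n ≤ 35 (n=0 is outside the asked range and is not counted): n = 1, 2, 3, 4, 13, 14, 15, 16, 17, 26, 27, 28, 29, 30; that makes 14.

14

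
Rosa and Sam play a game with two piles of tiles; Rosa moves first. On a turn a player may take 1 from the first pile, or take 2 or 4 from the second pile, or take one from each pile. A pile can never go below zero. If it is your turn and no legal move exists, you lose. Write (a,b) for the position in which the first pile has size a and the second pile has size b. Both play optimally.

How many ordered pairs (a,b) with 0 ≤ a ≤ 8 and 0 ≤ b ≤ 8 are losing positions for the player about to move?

28

Use the standard recursion: the mover loses at a terminal position; elsewhere, the mover wins exactly when some move hands the opponent an L position.
Every move lowers a or b (never raises either), so fill the grid row by row in increasing a, and left to right within a row: each cell's successors are then already labelled.
      b=0  b=1  b=2  b=3  b=4  b=5  b=6  b=7  b=8
a=0:    L    L    W    W    W    W    L    L    W
a=1:    W    W    W    L    L    W    W    W    W
a=2:    L    L    W    W    W    W    L    L    W
a=3:    W    W    W    L    L    W    W    W    W
a=4:    L    L    W    W    W    W    L    L    W
a=5:    W    W    W    L    L    W    W    W    W
a=6:    L    L    W    W    W    W    L    L    W
a=7:    W    W    W    L    L    W    W    W    W
a=8:    L    L    W    W    W    W    L    L    W
Cells with no legal move (terminal, hence L): (0,0), (0,1).
The remaining L cells, each justified by listing all of its moves:
(0,6): →(0,4)(W), (0,2)(W) — all W, so L
(0,7): →(0,5)(W), (0,3)(W) — all W, so L
(1,3): →(0,3)(W), (1,1)(W), (0,2)(W) — all W, so L
(1,4): →(0,4)(W), (1,2)(W), (1,0)(W), (0,3)(W) — all W, so L
(2,0): →(1,0)(W) only, which is W, so L
(2,1): →(1,1)(W), (1,0)(W) — all W, so L
(2,6): →(1,6)(W), (2,4)(W), (2,2)(W), (1,5)(W) — all W, so L
(2,7): →(1,7)(W), (2,5)(W), (2,3)(W), (1,6)(W) — all W, so L
(3,3): →(2,3)(W), (3,1)(W), (2,2)(W) — all W, so L
(3,4): →(2,4)(W), (3,2)(W), (3,0)(W), (2,3)(W) — all W, so L
(4,0): →(3,0)(W) only, which is W, so L
(4,1): →(3,1)(W), (3,0)(W) — all W, so L
(4,6): →(3,6)(W), (4,4)(W), (4,2)(W), (3,5)(W) — all W, so L
(4,7): →(3,7)(W), (4,5)(W), (4,3)(W), (3,6)(W) — all W, so L
(5,3): →(4,3)(W), (5,1)(W), (4,2)(W) — all W, so L
(5,4): →(4,4)(W), (5,2)(W), (5,0)(W), (4,3)(W) — all W, so L
(6,0): →(5,0)(W) only, which is W, so L
(6,1): →(5,1)(W), (5,0)(W) — all W, so L
(6,6): →(5,6)(W), (6,4)(W), (6,2)(W), (5,5)(W) — all W, so L
(6,7): →(5,7)(W), (6,5)(W), (6,3)(W), (5,6)(W) — all W, so L
(7,3): →(6,3)(W), (7,1)(W), (6,2)(W) — all W, so L
(7,4): →(6,4)(W), (7,2)(W), (7,0)(W), (6,3)(W) — all W, so L
(8,0): →(7,0)(W) only, which is W, so L
(8,1): →(7,1)(W), (7,0)(W) — all W, so L
(8,6): →(7,6)(W), (8,4)(W), (8,2)(W), (7,5)(W) — all W, so L
(8,7): →(7,7)(W), (8,5)(W), (8,3)(W), (7,6)(W) — all W, so L
Every other cell has at least one move into one of the L cells above, so it is W.
L cells per row: a=0: 4, a=1: 2, a=2: 4, a=3: 2, a=4: 4, a=5: 2, a=6: 4, a=7: 2, a=8: 4; total 28.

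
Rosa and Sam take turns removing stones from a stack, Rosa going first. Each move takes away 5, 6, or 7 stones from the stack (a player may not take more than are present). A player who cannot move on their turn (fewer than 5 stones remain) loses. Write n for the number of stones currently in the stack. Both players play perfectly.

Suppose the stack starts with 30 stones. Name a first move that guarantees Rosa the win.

Use the standard recursion: the mover loses at a terminal position; elsewhere, the mover wins exactly when some move hands the opponent an L position.
n=0: no move → L
n=1: no move → L
n=2: no move → L
n=3: no move → L
n=4: no move → L
n=5: can move to 0, which is L ⇒ W
n=6: can move to 1, which is L ⇒ W
n=7: can move to 2, which is L ⇒ W
n=8: can move to 3, which is L ⇒ W
n=9: can move to 4, which is L ⇒ W
n=10: can move to 4, which is L ⇒ W
n=11: can move to 4, which is L ⇒ W
n=12: moves to 7(W), 6(W), 5(W); every one is W ⇒ L
n=13: moves to 8(W), 7(W), 6(W); every one is W ⇒ L
n=14: moves to 9(W), 8(W), 7(W); every one is W ⇒ L
n=15: moves to 10(W), 9(W), 8(W); every one is W ⇒ L
n=16: moves to 11(W), 10(W), 9(W); every one is W ⇒ L
n=17: can move to 12, which is L ⇒ W
n=18: can move to 13, which is L ⇒ W
n=19: can move to 14, which is L ⇒ W
n=20: can move to 15, which is L ⇒ W
n=21: can move to 16, which is L ⇒ W
n=22: can move to 16, which is L ⇒ W
n=23: can move to 16, which is L ⇒ W
n=24: moves to 19(W), 18(W), 17(W); every one is W ⇒ L
n=25: moves to 20(W), 19(W), 18(W); every one is W ⇒ L
n=26: moves to 21(W), 20(W), 19(W); every one is W ⇒ L
n=27: moves to 22(W), 21(W), 20(W); every one is W ⇒ L
n=28: moves to 23(W), 22(W), 21(W); every one is W ⇒ L
n=29: can move to 24, which is L ⇒ W
n=30: can move to 25, which is L ⇒ W
From 30, the L positions reachable in one move are: 25, 24. Any move reaching one of these is winning.

Remove 5, leaving 25.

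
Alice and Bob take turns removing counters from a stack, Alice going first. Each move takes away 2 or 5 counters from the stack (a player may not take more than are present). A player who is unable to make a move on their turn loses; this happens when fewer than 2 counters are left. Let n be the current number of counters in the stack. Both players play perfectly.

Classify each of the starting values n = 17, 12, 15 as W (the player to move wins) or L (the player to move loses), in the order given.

Positions with no move are L. A position that does have a move is losing for the player to move precisely when every available move leads to a winning position for the opponent. Fill in the labels:
n=0: no move → L
n=1: no move → L
n=2: can move to 0, which is L ⇒ W
n=3: can move to 1, which is L ⇒ W
n=4: the only move is to 2(W), a W ⇒ L
n=5: can move to 0, which is L ⇒ W
n=6: can move to 4, which is L ⇒ W
n=7: moves to 5(W), 2(W); every one is W ⇒ L
n=8: moves to 6(W), 3(W); every one is W ⇒ L
n=9: can move to 7, which is L ⇒ W
n=10: can move to 8, which is L ⇒ W
n=11: moves to 9(W), 6(W); every one is W ⇒ L
n=12: can move to 7, which is L ⇒ W
n=13: can move to 11, which is L ⇒ W
n=14: moves to 12(W), 9(W); every one is W ⇒ L
n=15: moves to 13(W), 10(W); every one is W ⇒ L
n=16: can move to 14, which is L ⇒ W
n=17: can move to 15, which is L ⇒ W

17: W, 12: W, 15: L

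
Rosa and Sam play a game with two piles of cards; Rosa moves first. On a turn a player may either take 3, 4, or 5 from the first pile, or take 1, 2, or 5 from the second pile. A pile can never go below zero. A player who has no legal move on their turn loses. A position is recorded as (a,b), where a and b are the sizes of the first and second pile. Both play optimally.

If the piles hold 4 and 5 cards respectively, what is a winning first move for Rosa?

Label each position W (a win for the player to move) or L (a loss). A position with no legal move is L; any other position is W exactly when some move reaches an L, and L when every move reaches a W.
No move ever increases a pile, so every position that can arise here has a ≤ 4 and b ≤ 5; it is enough to label the cells with 0 ≤ a ≤ 4 and 0 ≤ b ≤ 5.
Every move lowers a or b (never raises either), so fill the grid row by row in increasing a, and left to right within a row: each cell's successors are then already labelled.
      b=0  b=1  b=2  b=3  b=4  b=5
a=0:    L    W    W    L    W    W
a=1:    L    W    W    L    W    W
a=2:    L    W    W    L    W    W
a=3:    W    L    W    W    L    W
a=4:    W    L    W    W    L    W
Cells with no legal move (terminal, hence L): (0,0), (1,0), (2,0).
The remaining L cells, each justified by listing all of its moves:
(0,3): L (options (0,2)(W), (0,1)(W) are all W)
(1,3): L (options (1,2)(W), (1,1)(W) are all W)
(2,3): L (options (2,2)(W), (2,1)(W) are all W)
(3,1): L (options (0,1)(W), (3,0)(W) are all W)
(3,4): L (options (0,4)(W), (3,3)(W), (3,2)(W) are all W)
(4,1): L (options (1,1)(W), (0,1)(W), (4,0)(W) are all W)
(4,4): L (options (1,4)(W), (0,4)(W), (4,3)(W), (4,2)(W) are all W)
Every other cell has at least one move into one of the L cells above, so it is W.
From (4,5), the L positions reachable in one move are: (4,4).

Move to (4,4).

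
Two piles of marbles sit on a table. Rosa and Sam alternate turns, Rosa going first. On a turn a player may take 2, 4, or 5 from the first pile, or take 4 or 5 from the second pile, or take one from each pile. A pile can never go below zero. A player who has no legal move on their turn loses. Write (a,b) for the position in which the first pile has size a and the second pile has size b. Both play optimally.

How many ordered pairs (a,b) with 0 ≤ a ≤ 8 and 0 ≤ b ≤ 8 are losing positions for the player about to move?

Work bottom-up. With no move the player to move loses. Otherwise the position is W if at least one move leads to an L position for the opponent, and L if every move leads to a W.
Every move lowers a or b (never raises either), so fill the grid row by row in increasing a, and left to right within a row: each cell's successors are then already labelled.
      b=0  b=1  b=2  b=3  b=4  b=5  b=6  b=7  b=8
a=0:    L    L    L    L    W    W    W    W    W
a=1:    L    W    W    W    W    W    L    L    L
a=2:    W    W    W    W    L    L    L    W    W
a=3:    W    L    L    L    L    W    W    W    W
a=4:    W    W    W    W    W    W    W    L    L
a=5:    W    W    W    W    W    L    W    W    W
a=6:    W    L    L    L    W    W    W    W    W
a=7:    L    W    W    W    W    W    W    L    L
a=8:    L    W    W    W    W    W    L    W    W
Cells with no legal move (terminal, hence L): (0,0), (0,1), (0,2), (0,3), (1,0).
The remaining L cells, each justified by listing all of its moves:
(1,6): →(1,2)(W), (1,1)(W), (0,5)(W) — all W, so L
(1,7): →(1,3)(W), (1,2)(W), (0,6)(W) — all W, so L
(1,8): →(1,4)(W), (1,3)(W), (0,7)(W) — all W, so L
(2,4): →(0,4)(W), (2,0)(W), (1,3)(W) — all W, so L
(2,5): →(0,5)(W), (2,1)(W), (2,0)(W), (1,4)(W) — all W, so L
(2,6): →(0,6)(W), (2,2)(W), (2,1)(W), (1,5)(W) — all W, so L
(3,1): →(1,1)(W), (2,0)(W) — all W, so L
(3,2): →(1,2)(W), (2,1)(W) — all W, so L
(3,3): →(1,3)(W), (2,2)(W) — all W, so L
(3,4): →(1,4)(W), (3,0)(W), (2,3)(W) — all W, so L
(4,7): →(2,7)(W), (0,7)(W), (4,3)(W), (4,2)(W), (3,6)(W) — all W, so L
(4,8): →(2,8)(W), (0,8)(W), (4,4)(W), (4,3)(W), (3,7)(W) — all W, so L
(5,5): →(3,5)(W), (1,5)(W), (0,5)(W), (5,1)(W), (5,0)(W), (4,4)(W) — all W, so L
(6,1): →(4,1)(W), (2,1)(W), (1,1)(W), (5,0)(W) — all W, so L
(6,2): →(4,2)(W), (2,2)(W), (1,2)(W), (5,1)(W) — all W, so L
(6,3): →(4,3)(W), (2,3)(W), (1,3)(W), (5,2)(W) — all W, so L
(7,0): →(5,0)(W), (3,0)(W), (2,0)(W) — all W, so L
(7,7): →(5,7)(W), (3,7)(W), (2,7)(W), (7,3)(W), (7,2)(W), (6,6)(W) — all W, so L
(7,8): →(5,8)(W), (3,8)(W), (2,8)(W), (7,4)(W), (7,3)(W), (6,7)(W) — all W, so L
(8,0): →(6,0)(W), (4,0)(W), (3,0)(W) — all W, so L
(8,6): →(6,6)(W), (4,6)(W), (3,6)(W), (8,2)(W), (8,1)(W), (7,5)(W) — all W, so L
Every other cell has at least one move into one of the L cells above, so it is W.
L cells per row: a=0: 4, a=1: 4, a=2: 3, a=3: 4, a=4: 2, a=5: 1, a=6: 3, a=7: 3, a=8: 2; total 26.

26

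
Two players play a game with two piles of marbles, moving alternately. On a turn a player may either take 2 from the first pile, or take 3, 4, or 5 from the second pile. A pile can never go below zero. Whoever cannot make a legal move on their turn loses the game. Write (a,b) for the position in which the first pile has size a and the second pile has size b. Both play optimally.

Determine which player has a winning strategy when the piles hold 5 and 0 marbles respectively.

Build the W/L table. Terminal = L. A non-terminal position is W if it has a move to some L; otherwise it is L.
No move ever increases a pile, so every position that can arise here has a ≤ 5 and b ≤ 0; it is enough to label the cells with 0 ≤ a ≤ 5 and 0 ≤ b ≤ 0.
Every move lowers a or b (never raises either), so fill the grid row by row in increasing a, and left to right within a row: each cell's successors are then already labelled.
      b=0
a=0:    L
a=1:    L
a=2:    W
a=3:    W
a=4:    L
a=5:    L
Cells with no legal move (terminal, hence L): (0,0), (1,0).
The remaining L cells, each justified by listing all of its moves:
(4,0): the only move is to (2,0)(W), a W ⇒ L
(5,0): the only move is to (3,0)(W), a W ⇒ L
Every other cell has at least one move into one of the L cells above, so it is W.
Every move from (5,0) reaches a W position, so the mover loses.

The second player wins.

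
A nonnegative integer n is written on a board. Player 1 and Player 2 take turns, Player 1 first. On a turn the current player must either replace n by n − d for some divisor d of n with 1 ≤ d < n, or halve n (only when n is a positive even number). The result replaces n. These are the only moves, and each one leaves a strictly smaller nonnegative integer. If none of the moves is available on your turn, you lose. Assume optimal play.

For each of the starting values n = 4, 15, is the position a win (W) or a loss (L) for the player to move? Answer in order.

Compute win/loss labels from the base case upward. A position with no move is L. Any other position is W if it can reach an L in one move, else L.
n=0: no move → L
n=1: no move → L
n=2: can move to 1, which is L ⇒ W
n=3: the only move is to 2(W), a W ⇒ L
n=4: can move to 3, which is L ⇒ W
n=5: the only move is to 4(W), a W ⇒ L
n=6: can move to 3, which is L ⇒ W
n=7: the only move is to 6(W), a W ⇒ L
n=8: can move to 7, which is L ⇒ W
n=9: moves to 6(W), 8(W); every one is W ⇒ L
n=10: can move to 5, which is L ⇒ W
n=11: the only move is to 10(W), a W ⇒ L
n=12: can move to 9, which is L ⇒ W
n=13: the only move is to 12(W), a W ⇒ L
n=14: can move to 7, which is L ⇒ W
n=15: moves to 10(W), 12(W), 14(W); every one is W ⇒ L

4: W, 15: L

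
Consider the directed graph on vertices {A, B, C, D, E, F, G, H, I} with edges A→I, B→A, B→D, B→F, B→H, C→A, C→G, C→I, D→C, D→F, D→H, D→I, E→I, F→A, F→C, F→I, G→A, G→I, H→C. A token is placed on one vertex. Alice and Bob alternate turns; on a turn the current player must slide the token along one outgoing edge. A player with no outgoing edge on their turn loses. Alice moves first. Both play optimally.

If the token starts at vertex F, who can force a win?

Alice wins.

Compute win/loss labels from the base case upward. A position with no move is L. Any other position is W if it can reach an L in one move, else L.
Every edge goes from a vertex to one that appears earlier in the order I, A, G, C, F, H, D, B, E, so processing vertices in that order labels each vertex after all of its successors.
I: no outgoing edge → L
A: can move to I, which is L ⇒ W
G: can move to I, which is L ⇒ W
C: can move to I, which is L ⇒ W
F: can move to I, which is L ⇒ W
H: the only move is to C(W), a W ⇒ L
D: can move to H, which is L ⇒ W
B: can move to H, which is L ⇒ W
E: can move to I, which is L ⇒ W
The starting position F is W: Alice should move to I, handing over an L position.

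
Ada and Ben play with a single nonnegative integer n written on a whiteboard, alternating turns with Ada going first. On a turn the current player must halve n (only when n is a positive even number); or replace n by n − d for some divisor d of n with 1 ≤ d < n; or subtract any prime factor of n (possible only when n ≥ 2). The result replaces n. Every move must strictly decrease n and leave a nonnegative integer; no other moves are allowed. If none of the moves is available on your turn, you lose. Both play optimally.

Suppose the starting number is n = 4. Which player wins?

Ben wins.

Build the W/L table. Terminal = L. A non-terminal position is W if it has a move to some L; otherwise it is L.
n=0: no move → L
n=1: no move → L
n=2: can move to 0, which is L ⇒ W
n=3: can move to 0, which is L ⇒ W
n=4: moves to 2(W), 3(W); every one is W ⇒ L
Every move from 4 reaches a W position, so the mover loses.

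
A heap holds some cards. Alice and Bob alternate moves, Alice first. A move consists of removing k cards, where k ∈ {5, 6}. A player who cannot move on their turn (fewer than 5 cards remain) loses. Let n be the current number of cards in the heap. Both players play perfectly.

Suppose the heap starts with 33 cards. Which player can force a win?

Bob wins.

Positions with no move are L. A position that does have a move is losing for the player to move precisely when every available move leads to a winning position for the opponent. Fill in the labels:
n=0: no move → L
n=1: no move → L
n=2: no move → L
n=3: no move → L
n=4: no move → L
n=5: W (go to 0, an L position)
n=6: W (go to 1, an L position)
n=7: W (go to 2, an L position)
n=8: W (go to 3, an L position)
n=9: W (go to 4, an L position)
n=10: W (go to 4, an L position)
n=11: L (options 6(W), 5(W) are all W)
n=12: L (options 7(W), 6(W) are all W)
n=13: L (options 8(W), 7(W) are all W)
n=14: L (options 9(W), 8(W) are all W)
n=15: L (options 10(W), 9(W) are all W)
n=16: W (go to 11, an L position)
n=17: W (go to 12, an L position)
n=18: W (go to 13, an L position)
n=19: W (go to 14, an L position)
n=20: W (go to 15, an L position)
n=21: W (go to 15, an L position)
n=22: L (options 17(W), 16(W) are all W)
n=23: L (options 18(W), 17(W) are all W)
n=24: L (options 19(W), 18(W) are all W)
n=25: L (options 20(W), 19(W) are all W)
n=26: L (options 21(W), 20(W) are all W)
n=27: W (go to 22, an L position)
n=28: W (go to 23, an L position)
n=29: W (go to 24, an L position)
n=30: W (go to 25, an L position)
n=31: W (go to 26, an L position)
n=32: W (go to 26, an L position)
n=33: L (options 28(W), 27(W) are all W)
The starting position 33 is L: whatever Alice does, the opponent receives a W position.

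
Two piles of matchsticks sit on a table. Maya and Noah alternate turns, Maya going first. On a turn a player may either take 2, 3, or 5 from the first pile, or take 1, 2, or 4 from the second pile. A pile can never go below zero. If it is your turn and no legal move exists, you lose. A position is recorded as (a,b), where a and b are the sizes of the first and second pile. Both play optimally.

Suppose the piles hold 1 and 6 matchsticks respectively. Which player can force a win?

Noah wins.

Classify positions by backward induction: terminal positions (no move available) are L. From any other position, the mover wins iff some move reaches an L.
No move ever increases a pile, so every position that can arise here has a ≤ 1 and b ≤ 6; it is enough to label the cells with 0 ≤ a ≤ 1 and 0 ≤ b ≤ 6.
Every move lowers a or b (never raises either), so fill the grid row by row in increasing a, and left to right within a row: each cell's successors are then already labelled.
      b=0  b=1  b=2  b=3  b=4  b=5  b=6
a=0:    L    W    W    L    W    W    L
a=1:    L    W    W    L    W    W    L
Cells with no legal move (terminal, hence L): (0,0), (1,0).
The remaining L cells, each justified by listing all of its moves:
(0,3): →(0,2)(W), (0,1)(W) — all W, so L
(0,6): →(0,5)(W), (0,4)(W), (0,2)(W) — all W, so L
(1,3): →(1,2)(W), (1,1)(W) — all W, so L
(1,6): →(1,5)(W), (1,4)(W), (1,2)(W) — all W, so L
Every other cell has at least one move into one of the L cells above, so it is W.
The starting position (1,6) is L: whatever Maya does, the opponent receives a W position.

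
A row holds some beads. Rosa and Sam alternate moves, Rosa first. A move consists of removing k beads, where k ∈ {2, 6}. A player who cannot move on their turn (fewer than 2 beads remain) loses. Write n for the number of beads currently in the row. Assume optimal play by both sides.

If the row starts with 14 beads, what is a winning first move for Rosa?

Positions with no move are L. A position that does have a move is losing for the player to move precisely when every available move leads to a winning position for the opponent. Fill in the labels:
n=0: no move → L
n=1: no move → L
n=2: →0(L), so W
n=3: →1(L), so W
n=4: →2(W) only, which is W, so L
n=5: →3(W) only, which is W, so L
n=6: →4(L), so W
n=7: →5(L), so W
n=8: →6(W), 2(W) — all W, so L
n=9: →7(W), 3(W) — all W, so L
n=10: →8(L), so W
n=11: →9(L), so W
n=12: →10(W), 6(W) — all W, so L
n=13: →11(W), 7(W) — all W, so L
n=14: →12(L), so W
From 14, the L positions reachable in one move are: 12, 8. Any move reaching one of these is winning.

Remove 2, leaving 12.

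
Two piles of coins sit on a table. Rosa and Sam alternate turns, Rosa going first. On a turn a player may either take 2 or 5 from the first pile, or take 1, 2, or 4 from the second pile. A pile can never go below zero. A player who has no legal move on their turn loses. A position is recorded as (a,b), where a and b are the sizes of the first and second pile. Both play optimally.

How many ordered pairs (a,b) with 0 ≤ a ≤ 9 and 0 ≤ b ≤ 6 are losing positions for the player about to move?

25

Positions with no move are L. A position that does have a move is losing for the player to move precisely when every available move leads to a winning position for the opponent. Fill in the labels:
Every move lowers a or b (never raises either), so fill the grid row by row in increasing a, and left to right within a row: each cell's successors are then already labelled.
      b=0  b=1  b=2  b=3  b=4  b=5  b=6
a=0:    L    W    W    L    W    W    L
a=1:    L    W    W    L    W    W    L
a=2:    W    L    W    W    L    W    W
a=3:    W    L    W    W    L    W    W
a=4:    L    W    W    L    W    W    L
a=5:    W    W    L    W    W    L    W
a=6:    W    L    W    W    L    W    W
a=7:    L    W    W    L    W    W    L
a=8:    L    W    W    L    W    W    L
a=9:    W    L    W    W    L    W    W
Cells with no legal move (terminal, hence L): (0,0), (1,0).
The remaining L cells, each justified by listing all of its moves:
(0,3): moves to (0,2)(W), (0,1)(W); every one is W ⇒ L
(0,6): moves to (0,5)(W), (0,4)(W), (0,2)(W); every one is W ⇒ L
(1,3): moves to (1,2)(W), (1,1)(W); every one is W ⇒ L
(1,6): moves to (1,5)(W), (1,4)(W), (1,2)(W); every one is W ⇒ L
(2,1): moves to (0,1)(W), (2,0)(W); every one is W ⇒ L
(2,4): moves to (0,4)(W), (2,3)(W), (2,2)(W), (2,0)(W); every one is W ⇒ L
(3,1): moves to (1,1)(W), (3,0)(W); every one is W ⇒ L
(3,4): moves to (1,4)(W), (3,3)(W), (3,2)(W), (3,0)(W); every one is W ⇒ L
(4,0): the only move is to (2,0)(W), a W ⇒ L
(4,3): moves to (2,3)(W), (4,2)(W), (4,1)(W); every one is W ⇒ L
(4,6): moves to (2,6)(W), (4,5)(W), (4,4)(W), (4,2)(W); every one is W ⇒ L
(5,2): moves to (3,2)(W), (0,2)(W), (5,1)(W), (5,0)(W); every one is W ⇒ L
(5,5): moves to (3,5)(W), (0,5)(W), (5,4)(W), (5,3)(W), (5,1)(W); every one is W ⇒ L
(6,1): moves to (4,1)(W), (1,1)(W), (6,0)(W); every one is W ⇒ L
(6,4): moves to (4,4)(W), (1,4)(W), (6,3)(W), (6,2)(W), (6,0)(W); every one is W ⇒ L
(7,0): moves to (5,0)(W), (2,0)(W); every one is W ⇒ L
(7,3): moves to (5,3)(W), (2,3)(W), (7,2)(W), (7,1)(W); every one is W ⇒ L
(7,6): moves to (5,6)(W), (2,6)(W), (7,5)(W), (7,4)(W), (7,2)(W); every one is W ⇒ L
(8,0): moves to (6,0)(W), (3,0)(W); every one is W ⇒ L
(8,3): moves to (6,3)(W), (3,3)(W), (8,2)(W), (8,1)(W); every one is W ⇒ L
(8,6): moves to (6,6)(W), (3,6)(W), (8,5)(W), (8,4)(W), (8,2)(W); every one is W ⇒ L
(9,1): moves to (7,1)(W), (4,1)(W), (9,0)(W); every one is W ⇒ L
(9,4): moves to (7,4)(W), (4,4)(W), (9,3)(W), (9,2)(W), (9,0)(W); every one is W ⇒ L
Every other cell has at least one move into one of the L cells above, so it is W.
L cells per row: a=0: 3, a=1: 3, a=2: 2, a=3: 2, a=4: 3, a=5: 2, a=6: 2, a=7: 3, a=8: 3, a=9: 2; total 25.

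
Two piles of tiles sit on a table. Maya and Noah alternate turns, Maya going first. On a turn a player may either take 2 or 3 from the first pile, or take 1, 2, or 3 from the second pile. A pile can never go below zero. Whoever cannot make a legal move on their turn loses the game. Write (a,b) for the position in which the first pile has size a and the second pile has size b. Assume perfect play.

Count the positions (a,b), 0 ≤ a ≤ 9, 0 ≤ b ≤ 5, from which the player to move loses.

Use the standard recursion: the mover loses at a terminal position; elsewhere, the mover wins exactly when some move hands the opponent an L position.
Every move lowers a or b (never raises either), so fill the grid row by row in increasing a, and left to right within a row: each cell's successors are then already labelled.
      b=0  b=1  b=2  b=3  b=4  b=5
a=0:    L    W    W    W    L    W
a=1:    L    W    W    W    L    W
a=2:    W    L    W    W    W    L
a=3:    W    L    W    W    W    L
a=4:    W    W    L    W    W    W
a=5:    L    W    W    W    L    W
a=6:    L    W    W    W    L    W
a=7:    W    L    W    W    W    L
a=8:    W    L    W    W    W    L
a=9:    W    W    L    W    W    W
Cells with no legal move (terminal, hence L): (0,0), (1,0).
The remaining L cells, each justified by listing all of its moves:
(0,4): →(0,3)(W), (0,2)(W), (0,1)(W) — all W, so L
(1,4): →(1,3)(W), (1,2)(W), (1,1)(W) — all W, so L
(2,1): →(0,1)(W), (2,0)(W) — all W, so L
(2,5): →(0,5)(W), (2,4)(W), (2,3)(W), (2,2)(W) — all W, so L
(3,1): →(1,1)(W), (0,1)(W), (3,0)(W) — all W, so L
(3,5): →(1,5)(W), (0,5)(W), (3,4)(W), (3,3)(W), (3,2)(W) — all W, so L
(4,2): →(2,2)(W), (1,2)(W), (4,1)(W), (4,0)(W) — all W, so L
(5,0): →(3,0)(W), (2,0)(W) — all W, so L
(5,4): →(3,4)(W), (2,4)(W), (5,3)(W), (5,2)(W), (5,1)(W) — all W, so L
(6,0): →(4,0)(W), (3,0)(W) — all W, so L
(6,4): →(4,4)(W), (3,4)(W), (6,3)(W), (6,2)(W), (6,1)(W) — all W, so L
(7,1): →(5,1)(W), (4,1)(W), (7,0)(W) — all W, so L
(7,5): →(5,5)(W), (4,5)(W), (7,4)(W), (7,3)(W), (7,2)(W) — all W, so L
(8,1): →(6,1)(W), (5,1)(W), (8,0)(W) — all W, so L
(8,5): →(6,5)(W), (5,5)(W), (8,4)(W), (8,3)(W), (8,2)(W) — all W, so L
(9,2): →(7,2)(W), (6,2)(W), (9,1)(W), (9,0)(W) — all W, so L
Every other cell has at least one move into one of the L cells above, so it is W.
L cells per row: a=0: 2, a=1: 2, a=2: 2, a=3: 2, a=4: 1, a=5: 2, a=6: 2, a=7: 2, a=8: 2, a=9: 1; total 18.

18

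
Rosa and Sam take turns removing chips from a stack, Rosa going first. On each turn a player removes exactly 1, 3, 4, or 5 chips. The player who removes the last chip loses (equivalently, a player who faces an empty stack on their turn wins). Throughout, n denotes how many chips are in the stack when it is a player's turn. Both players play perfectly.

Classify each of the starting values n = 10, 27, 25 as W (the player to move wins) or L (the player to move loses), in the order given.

10: W, 27: L, 25: L

Classify positions by backward induction: terminal positions (no move available) are W. From any other position, the mover wins iff some move reaches an L.
n=0: no move; the opponent has just taken the last chip and therefore loses → W
n=1: only reaches 0(W), which is W → L
n=2: reaches L-position 1 → W
n=3: only reaches 2(W), 0(W), all W → L
n=4: reaches L-position 3 → W
n=5: reaches L-position 1 → W
n=6: reaches L-position 3 → W
n=7: reaches L-position 3 → W
n=8: reaches L-position 3 → W
n=9: only reaches 8(W), 6(W), 5(W), 4(W), all W → L
n=10: reaches L-position 9 → W
n=11: only reaches 10(W), 8(W), 7(W), 6(W), all W → L
n=12: reaches L-position 11 → W
n=13: reaches L-position 9 → W
n=14: reaches L-position 11 → W
n=15: reaches L-position 11 → W
n=16: reaches L-position 11 → W
n=17: only reaches 16(W), 14(W), 13(W), 12(W), all W → L
n=18: reaches L-position 17 → W
n=19: only reaches 18(W), 16(W), 15(W), 14(W), all W → L
n=20: reaches L-position 19 → W
n=21: reaches L-position 17 → W
n=22: reaches L-position 19 → W
n=23: reaches L-position 19 → W
n=24: reaches L-position 19 → W
n=25: only reaches 24(W), 22(W), 21(W), 20(W), all W → L
n=26: reaches L-position 25 → W
n=27: only reaches 26(W), 24(W), 23(W), 22(W), all W → L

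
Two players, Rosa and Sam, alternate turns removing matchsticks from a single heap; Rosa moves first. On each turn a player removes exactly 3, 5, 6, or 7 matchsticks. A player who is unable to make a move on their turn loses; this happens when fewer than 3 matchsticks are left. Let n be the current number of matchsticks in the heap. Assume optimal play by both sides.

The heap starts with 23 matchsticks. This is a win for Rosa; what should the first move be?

Positions with no move are L. A position that does have a move is losing for the player to move precisely when every available move leads to a winning position for the opponent. Fill in the labels:
n=0: no move → L
n=1: no move → L
n=2: no move → L
n=3: →0(L), so W
n=4: →1(L), so W
n=5: →2(L), so W
n=6: →1(L), so W
n=7: →2(L), so W
n=8: →2(L), so W
n=9: →2(L), so W
n=10: →7(W), 5(W), 4(W), 3(W) — all W, so L
n=11: →8(W), 6(W), 5(W), 4(W) — all W, so L
n=12: →9(W), 7(W), 6(W), 5(W) — all W, so L
n=13: →10(L), so W
n=14: →11(L), so W
n=15: →12(L), so W
n=16: →11(L), so W
n=17: →12(L), so W
n=18: →12(L), so W
n=19: →12(L), so W
n=20: →17(W), 15(W), 14(W), 13(W) — all W, so L
n=21: →18(W), 16(W), 15(W), 14(W) — all W, so L
n=22: →19(W), 17(W), 16(W), 15(W) — all W, so L
n=23: →20(L), so W
From 23, the L positions reachable in one move are: 20.

Remove 3, leaving 20.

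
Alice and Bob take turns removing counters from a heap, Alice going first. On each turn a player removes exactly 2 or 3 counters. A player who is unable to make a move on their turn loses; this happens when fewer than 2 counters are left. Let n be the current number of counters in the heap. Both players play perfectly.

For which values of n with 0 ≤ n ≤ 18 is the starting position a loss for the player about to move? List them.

Label each position W (a win for the player to move) or L (a loss). A position with no legal move is L; any other position is W exactly when some move reaches an L, and L when every move reaches a W.
n=0: no move → L
n=1: no move → L
n=2: reaches L-position 0 → W
n=3: reaches L-position 1 → W
n=4: reaches L-position 1 → W
n=5: only reaches 3(W), 2(W), all W → L
n=6: only reaches 4(W), 3(W), all W → L
n=7: reaches L-position 5 → W
n=8: reaches L-position 6 → W
n=9: reaches L-position 6 → W
n=10: only reaches 8(W), 7(W), all W → L
n=11: only reaches 9(W), 8(W), all W → L
n=12: reaches L-position 10 → W
n=13: reaches L-position 11 → W
n=14: reaches L-position 11 → W
n=15: only reaches 13(W), 12(W), all W → L
n=16: only reaches 14(W), 13(W), all W → L
n=17: reaches L-position 15 → W
n=18: reaches L-position 16 → W
Reading off the rows marked L gives the requested list; there are 8 such values of n.

0, 1, 5, 6, 10, 11, 15, 16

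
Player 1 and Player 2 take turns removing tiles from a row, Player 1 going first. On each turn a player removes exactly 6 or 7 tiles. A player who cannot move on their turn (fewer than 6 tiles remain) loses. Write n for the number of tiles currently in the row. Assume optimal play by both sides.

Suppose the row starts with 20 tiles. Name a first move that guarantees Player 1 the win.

Remove 6, leaving 14.

Classify positions by backward induction: terminal positions (no move available) are L. From any other position, the mover wins iff some move reaches an L.
n=0: no move → L
n=1: no move → L
n=2: no move → L
n=3: no move → L
n=4: no move → L
n=5: no move → L
n=6: →0(L), so W
n=7: →1(L), so W
n=8: →2(L), so W
n=9: →3(L), so W
n=10: →4(L), so W
n=11: →5(L), so W
n=12: →5(L), so W
n=13: →7(W), 6(W) — all W, so L
n=14: →8(W), 7(W) — all W, so L
n=15: →9(W), 8(W) — all W, so L
n=16: →10(W), 9(W) — all W, so L
n=17: →11(W), 10(W) — all W, so L
n=18: →12(W), 11(W) — all W, so L
n=19: →13(L), so W
n=20: →14(L), so W
From 20, the L positions reachable in one move are: 14, 13. Any move reaching one of these is winning.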